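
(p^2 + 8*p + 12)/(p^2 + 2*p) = (p + 6)/p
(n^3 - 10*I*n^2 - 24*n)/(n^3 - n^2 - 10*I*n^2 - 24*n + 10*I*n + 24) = n/(n - 1)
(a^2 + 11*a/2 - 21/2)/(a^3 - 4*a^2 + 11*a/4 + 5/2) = 2*(2*a^2 + 11*a - 21)/(4*a^3 - 16*a^2 + 11*a + 10)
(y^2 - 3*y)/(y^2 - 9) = y/(y + 3)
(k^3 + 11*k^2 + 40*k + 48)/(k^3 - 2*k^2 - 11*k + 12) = (k^2 + 8*k + 16)/(k^2 - 5*k + 4)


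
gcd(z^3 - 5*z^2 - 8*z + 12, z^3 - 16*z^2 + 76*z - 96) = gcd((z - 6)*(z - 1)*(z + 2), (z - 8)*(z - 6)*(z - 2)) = z - 6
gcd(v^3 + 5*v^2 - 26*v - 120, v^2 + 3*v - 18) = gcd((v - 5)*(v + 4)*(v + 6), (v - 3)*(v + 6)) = v + 6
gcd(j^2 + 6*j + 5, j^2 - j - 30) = j + 5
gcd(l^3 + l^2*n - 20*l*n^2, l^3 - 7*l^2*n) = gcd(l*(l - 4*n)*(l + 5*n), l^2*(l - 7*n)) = l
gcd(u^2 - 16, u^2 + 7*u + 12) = u + 4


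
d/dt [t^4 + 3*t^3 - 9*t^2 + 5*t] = 4*t^3 + 9*t^2 - 18*t + 5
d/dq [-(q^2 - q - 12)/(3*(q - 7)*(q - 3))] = (3*q^2 - 22*q + 47)/(q^4 - 20*q^3 + 142*q^2 - 420*q + 441)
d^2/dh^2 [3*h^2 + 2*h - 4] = 6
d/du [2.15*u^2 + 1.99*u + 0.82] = 4.3*u + 1.99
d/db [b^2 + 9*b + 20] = 2*b + 9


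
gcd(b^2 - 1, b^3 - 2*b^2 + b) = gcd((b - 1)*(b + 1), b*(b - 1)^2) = b - 1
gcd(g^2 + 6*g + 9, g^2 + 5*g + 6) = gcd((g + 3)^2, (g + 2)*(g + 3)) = g + 3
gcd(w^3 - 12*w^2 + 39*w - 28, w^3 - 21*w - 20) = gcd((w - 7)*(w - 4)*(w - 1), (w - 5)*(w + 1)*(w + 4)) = 1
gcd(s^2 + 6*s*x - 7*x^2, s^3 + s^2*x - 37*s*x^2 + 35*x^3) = -s^2 - 6*s*x + 7*x^2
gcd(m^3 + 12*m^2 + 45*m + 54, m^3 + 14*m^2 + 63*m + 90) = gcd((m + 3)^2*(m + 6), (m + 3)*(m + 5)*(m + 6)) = m^2 + 9*m + 18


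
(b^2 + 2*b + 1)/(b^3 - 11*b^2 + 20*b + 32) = (b + 1)/(b^2 - 12*b + 32)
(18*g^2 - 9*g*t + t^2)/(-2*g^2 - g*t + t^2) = (-18*g^2 + 9*g*t - t^2)/(2*g^2 + g*t - t^2)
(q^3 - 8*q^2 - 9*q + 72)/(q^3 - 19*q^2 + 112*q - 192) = (q + 3)/(q - 8)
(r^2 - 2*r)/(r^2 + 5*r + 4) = r*(r - 2)/(r^2 + 5*r + 4)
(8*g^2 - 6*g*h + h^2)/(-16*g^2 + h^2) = (-2*g + h)/(4*g + h)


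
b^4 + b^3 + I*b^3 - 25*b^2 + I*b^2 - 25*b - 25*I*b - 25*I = (b - 5)*(b + 1)*(b + 5)*(b + I)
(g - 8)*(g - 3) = g^2 - 11*g + 24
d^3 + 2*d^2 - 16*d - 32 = (d - 4)*(d + 2)*(d + 4)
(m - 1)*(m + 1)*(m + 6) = m^3 + 6*m^2 - m - 6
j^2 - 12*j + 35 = (j - 7)*(j - 5)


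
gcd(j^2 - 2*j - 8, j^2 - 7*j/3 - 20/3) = j - 4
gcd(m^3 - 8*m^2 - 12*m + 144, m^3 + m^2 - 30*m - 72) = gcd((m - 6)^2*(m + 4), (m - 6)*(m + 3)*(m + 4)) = m^2 - 2*m - 24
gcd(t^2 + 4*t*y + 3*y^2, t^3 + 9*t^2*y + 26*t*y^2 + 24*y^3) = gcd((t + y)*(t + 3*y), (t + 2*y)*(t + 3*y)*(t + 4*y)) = t + 3*y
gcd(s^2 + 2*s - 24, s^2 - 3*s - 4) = s - 4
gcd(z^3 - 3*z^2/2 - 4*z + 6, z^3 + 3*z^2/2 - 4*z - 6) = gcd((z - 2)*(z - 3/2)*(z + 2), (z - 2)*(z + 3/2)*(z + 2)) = z^2 - 4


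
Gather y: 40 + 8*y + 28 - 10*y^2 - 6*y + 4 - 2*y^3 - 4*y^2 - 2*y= -2*y^3 - 14*y^2 + 72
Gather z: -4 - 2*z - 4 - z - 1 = -3*z - 9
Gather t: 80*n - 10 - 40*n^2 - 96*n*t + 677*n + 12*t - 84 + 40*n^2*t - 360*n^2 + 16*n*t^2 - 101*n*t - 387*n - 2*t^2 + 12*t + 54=-400*n^2 + 370*n + t^2*(16*n - 2) + t*(40*n^2 - 197*n + 24) - 40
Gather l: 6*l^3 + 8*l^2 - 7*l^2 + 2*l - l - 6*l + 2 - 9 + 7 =6*l^3 + l^2 - 5*l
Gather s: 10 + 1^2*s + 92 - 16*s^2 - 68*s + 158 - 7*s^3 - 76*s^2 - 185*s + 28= -7*s^3 - 92*s^2 - 252*s + 288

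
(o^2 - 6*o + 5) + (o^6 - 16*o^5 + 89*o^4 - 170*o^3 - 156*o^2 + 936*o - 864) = o^6 - 16*o^5 + 89*o^4 - 170*o^3 - 155*o^2 + 930*o - 859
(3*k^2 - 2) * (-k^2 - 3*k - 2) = -3*k^4 - 9*k^3 - 4*k^2 + 6*k + 4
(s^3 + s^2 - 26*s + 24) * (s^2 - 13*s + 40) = s^5 - 12*s^4 + s^3 + 402*s^2 - 1352*s + 960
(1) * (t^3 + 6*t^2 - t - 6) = t^3 + 6*t^2 - t - 6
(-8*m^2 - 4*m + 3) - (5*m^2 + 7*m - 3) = -13*m^2 - 11*m + 6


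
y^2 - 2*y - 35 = (y - 7)*(y + 5)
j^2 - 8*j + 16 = (j - 4)^2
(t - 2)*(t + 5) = t^2 + 3*t - 10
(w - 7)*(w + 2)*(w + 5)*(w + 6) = w^4 + 6*w^3 - 39*w^2 - 304*w - 420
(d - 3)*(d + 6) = d^2 + 3*d - 18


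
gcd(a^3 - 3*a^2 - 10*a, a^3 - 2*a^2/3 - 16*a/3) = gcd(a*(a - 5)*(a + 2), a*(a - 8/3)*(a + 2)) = a^2 + 2*a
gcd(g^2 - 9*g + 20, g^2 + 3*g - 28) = g - 4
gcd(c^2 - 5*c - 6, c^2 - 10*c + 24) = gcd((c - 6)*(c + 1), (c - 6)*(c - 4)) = c - 6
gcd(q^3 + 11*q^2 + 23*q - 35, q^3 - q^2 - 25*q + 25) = q^2 + 4*q - 5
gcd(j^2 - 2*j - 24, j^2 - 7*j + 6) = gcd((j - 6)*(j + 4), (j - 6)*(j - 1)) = j - 6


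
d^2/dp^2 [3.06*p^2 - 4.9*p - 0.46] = 6.12000000000000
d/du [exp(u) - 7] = exp(u)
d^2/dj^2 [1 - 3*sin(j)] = 3*sin(j)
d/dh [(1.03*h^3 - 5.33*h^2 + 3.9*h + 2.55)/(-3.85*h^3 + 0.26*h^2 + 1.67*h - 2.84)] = (1.77635683940025e-15*h^5 - 20.2527*h^4 + 33.4702*h^3 + 10.7618*h^2 + 28.9484*h - 15.3345)/(14.8225*h^6 - 2.002*h^5 - 12.7914*h^4 + 22.7364*h^3 + 1.3121*h^2 - 9.4856*h + 8.0656)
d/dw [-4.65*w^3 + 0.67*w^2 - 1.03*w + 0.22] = -13.95*w^2 + 1.34*w - 1.03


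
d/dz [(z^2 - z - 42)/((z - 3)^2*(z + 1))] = (-z^3 - z^2 + 121*z - 39)/(z^5 - 7*z^4 + 10*z^3 + 18*z^2 - 27*z - 27)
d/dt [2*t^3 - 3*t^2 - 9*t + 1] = 6*t^2 - 6*t - 9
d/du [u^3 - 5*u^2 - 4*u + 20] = 3*u^2 - 10*u - 4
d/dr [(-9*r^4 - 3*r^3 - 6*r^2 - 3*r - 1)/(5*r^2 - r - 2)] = (-90*r^5 + 12*r^4 + 78*r^3 + 39*r^2 + 34*r + 5)/(25*r^4 - 10*r^3 - 19*r^2 + 4*r + 4)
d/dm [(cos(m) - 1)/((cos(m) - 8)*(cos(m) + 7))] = (cos(m)^2 - 2*cos(m) + 57)*sin(m)/((cos(m) - 8)^2*(cos(m) + 7)^2)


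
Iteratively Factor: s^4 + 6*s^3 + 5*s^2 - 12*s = (s + 3)*(s^3 + 3*s^2 - 4*s) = s*(s + 3)*(s^2 + 3*s - 4) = s*(s - 1)*(s + 3)*(s + 4)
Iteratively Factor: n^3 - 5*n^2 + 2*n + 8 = (n - 2)*(n^2 - 3*n - 4) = (n - 4)*(n - 2)*(n + 1)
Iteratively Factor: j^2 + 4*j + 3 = (j + 1)*(j + 3)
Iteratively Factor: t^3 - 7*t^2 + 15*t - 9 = (t - 3)*(t^2 - 4*t + 3) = (t - 3)*(t - 1)*(t - 3)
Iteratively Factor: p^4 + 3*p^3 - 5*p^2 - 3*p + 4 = (p - 1)*(p^3 + 4*p^2 - p - 4) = (p - 1)*(p + 4)*(p^2 - 1) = (p - 1)*(p + 1)*(p + 4)*(p - 1)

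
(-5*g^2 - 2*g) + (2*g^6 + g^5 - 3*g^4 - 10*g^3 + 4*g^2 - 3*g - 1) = 2*g^6 + g^5 - 3*g^4 - 10*g^3 - g^2 - 5*g - 1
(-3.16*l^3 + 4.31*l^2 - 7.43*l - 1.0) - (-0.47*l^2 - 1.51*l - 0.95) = -3.16*l^3 + 4.78*l^2 - 5.92*l - 0.05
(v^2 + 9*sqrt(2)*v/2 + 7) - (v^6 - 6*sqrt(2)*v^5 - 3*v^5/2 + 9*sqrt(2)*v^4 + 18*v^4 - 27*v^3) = -v^6 + 3*v^5/2 + 6*sqrt(2)*v^5 - 18*v^4 - 9*sqrt(2)*v^4 + 27*v^3 + v^2 + 9*sqrt(2)*v/2 + 7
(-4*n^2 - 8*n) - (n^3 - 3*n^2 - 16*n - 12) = -n^3 - n^2 + 8*n + 12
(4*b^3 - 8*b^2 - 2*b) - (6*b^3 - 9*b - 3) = -2*b^3 - 8*b^2 + 7*b + 3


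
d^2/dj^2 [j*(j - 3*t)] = 2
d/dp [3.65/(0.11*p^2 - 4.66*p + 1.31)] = (17.009 - 0.803*p)/(0.11*p^2 - 4.66*p + 1.31)^2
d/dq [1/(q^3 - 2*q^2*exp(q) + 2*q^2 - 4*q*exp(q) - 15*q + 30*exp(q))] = (2*q^2*exp(q) - 3*q^2 + 8*q*exp(q) - 4*q - 26*exp(q) + 15)/(q^3 - 2*q^2*exp(q) + 2*q^2 - 4*q*exp(q) - 15*q + 30*exp(q))^2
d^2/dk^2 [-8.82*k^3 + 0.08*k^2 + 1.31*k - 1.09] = 0.16 - 52.92*k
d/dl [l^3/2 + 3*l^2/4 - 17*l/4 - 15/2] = 3*l^2/2 + 3*l/2 - 17/4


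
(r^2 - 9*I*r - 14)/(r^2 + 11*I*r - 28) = (r^2 - 9*I*r - 14)/(r^2 + 11*I*r - 28)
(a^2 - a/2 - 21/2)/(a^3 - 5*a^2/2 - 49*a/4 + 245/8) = 4*(a + 3)/(4*a^2 + 4*a - 35)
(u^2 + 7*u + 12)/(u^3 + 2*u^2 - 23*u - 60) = 1/(u - 5)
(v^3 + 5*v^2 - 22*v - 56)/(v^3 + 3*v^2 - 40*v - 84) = (v - 4)/(v - 6)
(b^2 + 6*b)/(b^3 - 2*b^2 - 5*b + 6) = b*(b + 6)/(b^3 - 2*b^2 - 5*b + 6)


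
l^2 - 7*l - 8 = (l - 8)*(l + 1)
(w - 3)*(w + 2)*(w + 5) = w^3 + 4*w^2 - 11*w - 30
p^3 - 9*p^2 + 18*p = p*(p - 6)*(p - 3)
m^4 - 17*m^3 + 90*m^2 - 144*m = m*(m - 8)*(m - 6)*(m - 3)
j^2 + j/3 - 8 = (j - 8/3)*(j + 3)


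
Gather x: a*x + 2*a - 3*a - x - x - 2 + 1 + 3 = -a + x*(a - 2) + 2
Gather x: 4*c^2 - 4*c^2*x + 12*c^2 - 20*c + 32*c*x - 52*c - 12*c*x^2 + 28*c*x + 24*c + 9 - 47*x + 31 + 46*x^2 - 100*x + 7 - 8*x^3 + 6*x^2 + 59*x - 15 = 16*c^2 - 48*c - 8*x^3 + x^2*(52 - 12*c) + x*(-4*c^2 + 60*c - 88) + 32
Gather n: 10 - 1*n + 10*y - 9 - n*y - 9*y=n*(-y - 1) + y + 1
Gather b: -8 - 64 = -72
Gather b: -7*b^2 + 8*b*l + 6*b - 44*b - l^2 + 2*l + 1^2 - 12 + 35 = -7*b^2 + b*(8*l - 38) - l^2 + 2*l + 24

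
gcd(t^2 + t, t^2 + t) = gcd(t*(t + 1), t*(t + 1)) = t^2 + t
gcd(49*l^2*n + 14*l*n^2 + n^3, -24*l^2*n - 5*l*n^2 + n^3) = n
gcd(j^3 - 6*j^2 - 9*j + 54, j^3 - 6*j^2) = j - 6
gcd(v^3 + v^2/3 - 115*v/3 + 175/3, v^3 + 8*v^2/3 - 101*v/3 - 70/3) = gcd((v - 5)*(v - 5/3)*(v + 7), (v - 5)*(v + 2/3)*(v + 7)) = v^2 + 2*v - 35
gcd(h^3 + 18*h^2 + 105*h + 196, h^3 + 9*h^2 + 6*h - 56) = h^2 + 11*h + 28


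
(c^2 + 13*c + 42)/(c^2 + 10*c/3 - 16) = 3*(c + 7)/(3*c - 8)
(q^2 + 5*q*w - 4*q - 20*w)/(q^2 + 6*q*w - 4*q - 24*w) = (q + 5*w)/(q + 6*w)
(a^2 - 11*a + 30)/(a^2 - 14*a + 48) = (a - 5)/(a - 8)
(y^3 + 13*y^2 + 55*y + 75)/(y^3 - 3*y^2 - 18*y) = (y^2 + 10*y + 25)/(y*(y - 6))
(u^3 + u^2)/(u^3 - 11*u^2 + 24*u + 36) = u^2/(u^2 - 12*u + 36)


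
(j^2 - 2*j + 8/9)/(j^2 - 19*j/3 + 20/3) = (j - 2/3)/(j - 5)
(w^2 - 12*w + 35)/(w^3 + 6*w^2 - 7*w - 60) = (w^2 - 12*w + 35)/(w^3 + 6*w^2 - 7*w - 60)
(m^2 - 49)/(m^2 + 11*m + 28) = (m - 7)/(m + 4)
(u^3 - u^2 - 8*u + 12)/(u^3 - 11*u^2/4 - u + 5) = 4*(u + 3)/(4*u + 5)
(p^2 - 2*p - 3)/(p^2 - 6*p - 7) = (p - 3)/(p - 7)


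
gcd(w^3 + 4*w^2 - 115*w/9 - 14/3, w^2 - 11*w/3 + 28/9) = w - 7/3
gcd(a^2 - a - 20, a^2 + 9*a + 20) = a + 4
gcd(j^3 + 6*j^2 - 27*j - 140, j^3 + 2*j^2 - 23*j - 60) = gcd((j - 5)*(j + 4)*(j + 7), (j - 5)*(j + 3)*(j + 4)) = j^2 - j - 20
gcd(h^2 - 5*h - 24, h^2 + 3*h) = h + 3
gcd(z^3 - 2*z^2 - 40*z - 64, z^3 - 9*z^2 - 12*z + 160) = z^2 - 4*z - 32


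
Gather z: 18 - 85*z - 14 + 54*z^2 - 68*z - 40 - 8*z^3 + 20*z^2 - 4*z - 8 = -8*z^3 + 74*z^2 - 157*z - 44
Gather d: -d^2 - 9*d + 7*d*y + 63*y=-d^2 + d*(7*y - 9) + 63*y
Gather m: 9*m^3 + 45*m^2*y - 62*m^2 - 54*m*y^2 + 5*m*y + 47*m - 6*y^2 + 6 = 9*m^3 + m^2*(45*y - 62) + m*(-54*y^2 + 5*y + 47) - 6*y^2 + 6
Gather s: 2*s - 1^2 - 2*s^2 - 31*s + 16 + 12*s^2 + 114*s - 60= 10*s^2 + 85*s - 45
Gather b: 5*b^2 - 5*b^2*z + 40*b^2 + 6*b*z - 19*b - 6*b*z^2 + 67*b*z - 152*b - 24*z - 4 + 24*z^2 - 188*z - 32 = b^2*(45 - 5*z) + b*(-6*z^2 + 73*z - 171) + 24*z^2 - 212*z - 36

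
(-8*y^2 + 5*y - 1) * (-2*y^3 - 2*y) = 16*y^5 - 10*y^4 + 18*y^3 - 10*y^2 + 2*y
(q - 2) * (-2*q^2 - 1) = -2*q^3 + 4*q^2 - q + 2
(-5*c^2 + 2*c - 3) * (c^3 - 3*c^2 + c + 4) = -5*c^5 + 17*c^4 - 14*c^3 - 9*c^2 + 5*c - 12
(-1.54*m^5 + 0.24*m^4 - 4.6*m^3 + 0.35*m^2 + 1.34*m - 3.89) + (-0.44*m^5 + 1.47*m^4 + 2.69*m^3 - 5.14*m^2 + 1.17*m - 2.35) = -1.98*m^5 + 1.71*m^4 - 1.91*m^3 - 4.79*m^2 + 2.51*m - 6.24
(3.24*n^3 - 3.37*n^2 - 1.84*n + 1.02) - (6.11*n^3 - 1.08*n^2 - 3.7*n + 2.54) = -2.87*n^3 - 2.29*n^2 + 1.86*n - 1.52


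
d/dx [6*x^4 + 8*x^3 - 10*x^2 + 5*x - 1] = 24*x^3 + 24*x^2 - 20*x + 5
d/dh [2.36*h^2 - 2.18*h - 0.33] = 4.72*h - 2.18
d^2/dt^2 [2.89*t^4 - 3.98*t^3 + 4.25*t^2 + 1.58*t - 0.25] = 34.68*t^2 - 23.88*t + 8.5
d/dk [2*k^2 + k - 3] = 4*k + 1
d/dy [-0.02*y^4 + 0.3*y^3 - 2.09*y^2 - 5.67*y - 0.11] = -0.08*y^3 + 0.9*y^2 - 4.18*y - 5.67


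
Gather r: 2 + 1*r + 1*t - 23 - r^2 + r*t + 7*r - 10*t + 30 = -r^2 + r*(t + 8) - 9*t + 9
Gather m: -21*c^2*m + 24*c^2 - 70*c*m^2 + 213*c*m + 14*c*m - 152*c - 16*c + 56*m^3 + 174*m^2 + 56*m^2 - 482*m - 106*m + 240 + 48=24*c^2 - 168*c + 56*m^3 + m^2*(230 - 70*c) + m*(-21*c^2 + 227*c - 588) + 288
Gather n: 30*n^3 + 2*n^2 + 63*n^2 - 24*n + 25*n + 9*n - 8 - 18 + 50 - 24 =30*n^3 + 65*n^2 + 10*n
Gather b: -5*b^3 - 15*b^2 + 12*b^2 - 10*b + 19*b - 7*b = -5*b^3 - 3*b^2 + 2*b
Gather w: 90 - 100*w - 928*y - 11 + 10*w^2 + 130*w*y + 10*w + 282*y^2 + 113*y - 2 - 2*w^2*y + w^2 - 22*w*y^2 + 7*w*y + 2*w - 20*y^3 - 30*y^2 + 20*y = w^2*(11 - 2*y) + w*(-22*y^2 + 137*y - 88) - 20*y^3 + 252*y^2 - 795*y + 77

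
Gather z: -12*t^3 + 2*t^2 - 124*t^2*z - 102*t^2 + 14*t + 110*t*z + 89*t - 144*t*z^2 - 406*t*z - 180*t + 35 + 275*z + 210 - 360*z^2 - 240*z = -12*t^3 - 100*t^2 - 77*t + z^2*(-144*t - 360) + z*(-124*t^2 - 296*t + 35) + 245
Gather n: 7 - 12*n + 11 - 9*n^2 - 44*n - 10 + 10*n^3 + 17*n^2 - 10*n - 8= 10*n^3 + 8*n^2 - 66*n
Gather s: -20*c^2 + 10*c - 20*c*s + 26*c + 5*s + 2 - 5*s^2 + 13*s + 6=-20*c^2 + 36*c - 5*s^2 + s*(18 - 20*c) + 8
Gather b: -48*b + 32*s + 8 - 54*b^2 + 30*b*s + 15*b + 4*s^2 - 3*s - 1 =-54*b^2 + b*(30*s - 33) + 4*s^2 + 29*s + 7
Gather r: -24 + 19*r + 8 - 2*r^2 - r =-2*r^2 + 18*r - 16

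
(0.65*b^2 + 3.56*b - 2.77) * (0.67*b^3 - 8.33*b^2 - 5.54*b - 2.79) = 0.4355*b^5 - 3.0293*b^4 - 35.1117*b^3 + 1.5382*b^2 + 5.4134*b + 7.7283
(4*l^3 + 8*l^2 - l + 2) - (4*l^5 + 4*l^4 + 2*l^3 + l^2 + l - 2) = -4*l^5 - 4*l^4 + 2*l^3 + 7*l^2 - 2*l + 4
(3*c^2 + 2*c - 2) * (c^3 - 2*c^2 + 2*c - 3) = 3*c^5 - 4*c^4 - c^2 - 10*c + 6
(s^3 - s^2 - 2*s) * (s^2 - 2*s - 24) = s^5 - 3*s^4 - 24*s^3 + 28*s^2 + 48*s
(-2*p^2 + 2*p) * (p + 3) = -2*p^3 - 4*p^2 + 6*p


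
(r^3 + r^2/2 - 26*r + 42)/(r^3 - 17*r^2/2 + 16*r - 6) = (2*r^2 + 5*r - 42)/(2*r^2 - 13*r + 6)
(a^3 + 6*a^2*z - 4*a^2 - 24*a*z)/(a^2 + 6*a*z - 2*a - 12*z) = a*(a - 4)/(a - 2)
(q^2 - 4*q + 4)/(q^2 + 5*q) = (q^2 - 4*q + 4)/(q*(q + 5))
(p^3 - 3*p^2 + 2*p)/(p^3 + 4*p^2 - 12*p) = (p - 1)/(p + 6)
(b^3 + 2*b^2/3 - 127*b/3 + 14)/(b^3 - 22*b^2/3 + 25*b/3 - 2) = (b + 7)/(b - 1)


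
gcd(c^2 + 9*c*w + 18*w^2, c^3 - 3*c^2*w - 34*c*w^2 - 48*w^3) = c + 3*w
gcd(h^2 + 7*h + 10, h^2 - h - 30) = h + 5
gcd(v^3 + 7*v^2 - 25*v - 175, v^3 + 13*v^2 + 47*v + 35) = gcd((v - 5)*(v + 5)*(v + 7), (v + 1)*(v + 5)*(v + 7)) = v^2 + 12*v + 35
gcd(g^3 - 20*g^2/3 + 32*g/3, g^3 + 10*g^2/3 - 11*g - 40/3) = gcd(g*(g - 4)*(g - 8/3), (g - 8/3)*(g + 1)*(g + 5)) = g - 8/3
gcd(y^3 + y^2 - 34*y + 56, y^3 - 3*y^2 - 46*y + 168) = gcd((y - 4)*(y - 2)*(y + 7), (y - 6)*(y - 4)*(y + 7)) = y^2 + 3*y - 28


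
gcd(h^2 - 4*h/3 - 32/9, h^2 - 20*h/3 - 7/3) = 1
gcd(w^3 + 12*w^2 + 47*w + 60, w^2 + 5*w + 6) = w + 3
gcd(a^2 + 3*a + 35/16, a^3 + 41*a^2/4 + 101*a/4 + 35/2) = a + 5/4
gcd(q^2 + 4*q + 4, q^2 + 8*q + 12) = q + 2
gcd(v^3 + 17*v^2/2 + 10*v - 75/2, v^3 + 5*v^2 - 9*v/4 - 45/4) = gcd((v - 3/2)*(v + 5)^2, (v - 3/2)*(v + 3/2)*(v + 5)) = v^2 + 7*v/2 - 15/2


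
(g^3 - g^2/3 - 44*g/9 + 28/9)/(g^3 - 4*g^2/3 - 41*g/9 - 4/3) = (-9*g^3 + 3*g^2 + 44*g - 28)/(-9*g^3 + 12*g^2 + 41*g + 12)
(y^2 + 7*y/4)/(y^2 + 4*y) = (y + 7/4)/(y + 4)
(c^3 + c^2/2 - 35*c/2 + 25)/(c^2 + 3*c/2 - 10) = (c^2 + 3*c - 10)/(c + 4)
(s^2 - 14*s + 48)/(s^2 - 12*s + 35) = (s^2 - 14*s + 48)/(s^2 - 12*s + 35)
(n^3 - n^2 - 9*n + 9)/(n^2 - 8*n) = (n^3 - n^2 - 9*n + 9)/(n*(n - 8))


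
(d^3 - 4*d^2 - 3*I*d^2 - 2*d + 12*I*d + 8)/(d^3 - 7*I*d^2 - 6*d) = (d^2 - 2*d*(2 + I) + 8*I)/(d*(d - 6*I))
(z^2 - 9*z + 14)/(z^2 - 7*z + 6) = (z^2 - 9*z + 14)/(z^2 - 7*z + 6)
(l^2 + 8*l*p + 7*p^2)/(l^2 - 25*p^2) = (l^2 + 8*l*p + 7*p^2)/(l^2 - 25*p^2)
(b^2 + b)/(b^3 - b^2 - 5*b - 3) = b/(b^2 - 2*b - 3)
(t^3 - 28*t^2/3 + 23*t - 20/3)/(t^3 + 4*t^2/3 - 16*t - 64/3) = (3*t^2 - 16*t + 5)/(3*t^2 + 16*t + 16)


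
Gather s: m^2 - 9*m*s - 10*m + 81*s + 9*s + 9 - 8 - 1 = m^2 - 10*m + s*(90 - 9*m)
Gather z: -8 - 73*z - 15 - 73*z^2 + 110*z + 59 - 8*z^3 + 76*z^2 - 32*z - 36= -8*z^3 + 3*z^2 + 5*z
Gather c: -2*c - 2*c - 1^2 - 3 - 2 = -4*c - 6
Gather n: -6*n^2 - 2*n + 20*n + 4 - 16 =-6*n^2 + 18*n - 12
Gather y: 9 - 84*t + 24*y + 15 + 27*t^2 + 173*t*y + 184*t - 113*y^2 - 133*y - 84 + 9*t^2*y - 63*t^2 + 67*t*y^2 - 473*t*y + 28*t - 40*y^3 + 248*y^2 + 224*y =-36*t^2 + 128*t - 40*y^3 + y^2*(67*t + 135) + y*(9*t^2 - 300*t + 115) - 60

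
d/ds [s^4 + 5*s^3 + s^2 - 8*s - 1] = 4*s^3 + 15*s^2 + 2*s - 8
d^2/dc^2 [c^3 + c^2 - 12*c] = 6*c + 2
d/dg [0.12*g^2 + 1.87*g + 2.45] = 0.24*g + 1.87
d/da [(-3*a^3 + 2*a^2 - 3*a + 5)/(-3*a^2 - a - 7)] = (9*a^4 + 6*a^3 + 52*a^2 + 2*a + 26)/(9*a^4 + 6*a^3 + 43*a^2 + 14*a + 49)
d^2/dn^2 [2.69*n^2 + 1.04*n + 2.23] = 5.38000000000000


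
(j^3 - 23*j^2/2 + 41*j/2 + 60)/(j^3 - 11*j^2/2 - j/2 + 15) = (j - 8)/(j - 2)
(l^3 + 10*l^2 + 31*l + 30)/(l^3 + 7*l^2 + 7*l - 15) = (l + 2)/(l - 1)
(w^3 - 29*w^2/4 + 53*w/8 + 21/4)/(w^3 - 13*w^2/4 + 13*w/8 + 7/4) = (w - 6)/(w - 2)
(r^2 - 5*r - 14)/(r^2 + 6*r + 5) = (r^2 - 5*r - 14)/(r^2 + 6*r + 5)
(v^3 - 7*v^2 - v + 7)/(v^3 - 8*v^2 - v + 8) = (v - 7)/(v - 8)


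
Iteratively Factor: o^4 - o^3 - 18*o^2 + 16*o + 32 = (o - 4)*(o^3 + 3*o^2 - 6*o - 8) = (o - 4)*(o + 1)*(o^2 + 2*o - 8) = (o - 4)*(o + 1)*(o + 4)*(o - 2)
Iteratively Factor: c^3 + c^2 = (c)*(c^2 + c) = c^2*(c + 1)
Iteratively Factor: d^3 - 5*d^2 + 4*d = (d - 4)*(d^2 - d) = (d - 4)*(d - 1)*(d)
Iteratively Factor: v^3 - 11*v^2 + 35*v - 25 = (v - 1)*(v^2 - 10*v + 25) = (v - 5)*(v - 1)*(v - 5)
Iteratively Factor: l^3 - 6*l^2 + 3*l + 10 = (l + 1)*(l^2 - 7*l + 10) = (l - 2)*(l + 1)*(l - 5)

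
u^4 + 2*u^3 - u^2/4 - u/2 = u*(u - 1/2)*(u + 1/2)*(u + 2)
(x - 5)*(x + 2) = x^2 - 3*x - 10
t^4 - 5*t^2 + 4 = (t - 2)*(t - 1)*(t + 1)*(t + 2)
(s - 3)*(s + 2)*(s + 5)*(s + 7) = s^4 + 11*s^3 + 17*s^2 - 107*s - 210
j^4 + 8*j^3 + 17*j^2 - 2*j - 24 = (j - 1)*(j + 2)*(j + 3)*(j + 4)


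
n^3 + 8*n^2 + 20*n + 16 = (n + 2)^2*(n + 4)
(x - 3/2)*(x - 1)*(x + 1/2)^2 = x^4 - 3*x^3/2 - 3*x^2/4 + 7*x/8 + 3/8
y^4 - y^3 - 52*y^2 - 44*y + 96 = (y - 8)*(y - 1)*(y + 2)*(y + 6)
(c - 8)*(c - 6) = c^2 - 14*c + 48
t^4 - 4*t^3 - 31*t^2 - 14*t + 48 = (t - 8)*(t - 1)*(t + 2)*(t + 3)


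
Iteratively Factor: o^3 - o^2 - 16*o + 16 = (o + 4)*(o^2 - 5*o + 4) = (o - 4)*(o + 4)*(o - 1)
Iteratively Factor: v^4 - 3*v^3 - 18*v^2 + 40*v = (v - 5)*(v^3 + 2*v^2 - 8*v) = v*(v - 5)*(v^2 + 2*v - 8) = v*(v - 5)*(v + 4)*(v - 2)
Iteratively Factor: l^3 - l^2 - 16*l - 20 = (l + 2)*(l^2 - 3*l - 10) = (l - 5)*(l + 2)*(l + 2)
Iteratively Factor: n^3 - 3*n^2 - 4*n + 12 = (n + 2)*(n^2 - 5*n + 6) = (n - 2)*(n + 2)*(n - 3)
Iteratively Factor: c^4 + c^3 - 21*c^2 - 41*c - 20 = (c + 1)*(c^3 - 21*c - 20) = (c + 1)*(c + 4)*(c^2 - 4*c - 5) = (c + 1)^2*(c + 4)*(c - 5)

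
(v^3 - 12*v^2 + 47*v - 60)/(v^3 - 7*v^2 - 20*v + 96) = (v^2 - 9*v + 20)/(v^2 - 4*v - 32)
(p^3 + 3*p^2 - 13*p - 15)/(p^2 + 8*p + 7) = (p^2 + 2*p - 15)/(p + 7)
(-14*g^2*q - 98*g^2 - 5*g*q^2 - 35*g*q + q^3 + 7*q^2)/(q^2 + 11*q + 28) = (-14*g^2 - 5*g*q + q^2)/(q + 4)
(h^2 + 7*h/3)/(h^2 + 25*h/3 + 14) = h/(h + 6)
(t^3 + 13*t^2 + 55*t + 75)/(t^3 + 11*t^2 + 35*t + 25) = (t + 3)/(t + 1)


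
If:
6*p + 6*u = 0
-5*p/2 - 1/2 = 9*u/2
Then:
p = 1/4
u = -1/4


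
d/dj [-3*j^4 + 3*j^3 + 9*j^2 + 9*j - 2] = -12*j^3 + 9*j^2 + 18*j + 9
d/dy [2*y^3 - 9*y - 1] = 6*y^2 - 9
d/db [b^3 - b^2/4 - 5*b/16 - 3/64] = 3*b^2 - b/2 - 5/16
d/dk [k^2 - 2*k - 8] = 2*k - 2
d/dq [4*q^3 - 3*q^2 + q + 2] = 12*q^2 - 6*q + 1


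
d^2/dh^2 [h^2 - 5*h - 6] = 2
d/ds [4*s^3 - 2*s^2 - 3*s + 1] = 12*s^2 - 4*s - 3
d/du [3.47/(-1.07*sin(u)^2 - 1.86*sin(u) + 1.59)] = (7.4258*sin(u) + 6.4542)*cos(u)/(1.07*sin(u)^2 + 1.86*sin(u) - 1.59)^2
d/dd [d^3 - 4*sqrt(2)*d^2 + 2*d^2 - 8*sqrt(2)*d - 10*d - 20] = 3*d^2 - 8*sqrt(2)*d + 4*d - 8*sqrt(2) - 10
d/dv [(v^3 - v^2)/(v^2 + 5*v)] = (v^2 + 10*v - 5)/(v^2 + 10*v + 25)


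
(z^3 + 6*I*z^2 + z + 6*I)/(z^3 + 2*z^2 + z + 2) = (z + 6*I)/(z + 2)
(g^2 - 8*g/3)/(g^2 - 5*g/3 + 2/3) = g*(3*g - 8)/(3*g^2 - 5*g + 2)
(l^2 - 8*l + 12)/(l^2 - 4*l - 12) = (l - 2)/(l + 2)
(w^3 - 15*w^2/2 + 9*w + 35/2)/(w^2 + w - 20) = (w^3 - 15*w^2/2 + 9*w + 35/2)/(w^2 + w - 20)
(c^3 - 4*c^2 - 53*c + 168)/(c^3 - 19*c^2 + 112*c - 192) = (c + 7)/(c - 8)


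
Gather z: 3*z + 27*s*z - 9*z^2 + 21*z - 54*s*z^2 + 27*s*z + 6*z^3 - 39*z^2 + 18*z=6*z^3 + z^2*(-54*s - 48) + z*(54*s + 42)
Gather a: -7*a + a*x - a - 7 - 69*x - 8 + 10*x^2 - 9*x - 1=a*(x - 8) + 10*x^2 - 78*x - 16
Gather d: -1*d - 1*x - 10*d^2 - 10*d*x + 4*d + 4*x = -10*d^2 + d*(3 - 10*x) + 3*x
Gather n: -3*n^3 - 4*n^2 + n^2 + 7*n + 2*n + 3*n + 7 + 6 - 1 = -3*n^3 - 3*n^2 + 12*n + 12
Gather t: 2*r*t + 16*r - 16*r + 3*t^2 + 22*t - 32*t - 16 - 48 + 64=3*t^2 + t*(2*r - 10)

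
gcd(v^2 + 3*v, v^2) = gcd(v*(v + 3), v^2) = v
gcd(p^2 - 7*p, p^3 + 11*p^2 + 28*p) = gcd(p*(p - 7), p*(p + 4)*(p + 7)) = p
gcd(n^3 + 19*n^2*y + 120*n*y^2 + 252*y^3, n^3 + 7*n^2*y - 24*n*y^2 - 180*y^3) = n^2 + 12*n*y + 36*y^2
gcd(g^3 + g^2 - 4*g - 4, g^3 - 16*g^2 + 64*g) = 1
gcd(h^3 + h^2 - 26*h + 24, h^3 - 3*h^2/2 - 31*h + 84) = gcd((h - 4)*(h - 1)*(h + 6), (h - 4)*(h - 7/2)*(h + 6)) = h^2 + 2*h - 24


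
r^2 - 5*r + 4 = (r - 4)*(r - 1)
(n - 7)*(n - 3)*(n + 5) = n^3 - 5*n^2 - 29*n + 105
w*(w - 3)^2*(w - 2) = w^4 - 8*w^3 + 21*w^2 - 18*w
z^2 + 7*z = z*(z + 7)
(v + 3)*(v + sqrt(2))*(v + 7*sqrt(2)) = v^3 + 3*v^2 + 8*sqrt(2)*v^2 + 14*v + 24*sqrt(2)*v + 42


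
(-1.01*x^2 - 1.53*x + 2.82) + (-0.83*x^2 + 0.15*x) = -1.84*x^2 - 1.38*x + 2.82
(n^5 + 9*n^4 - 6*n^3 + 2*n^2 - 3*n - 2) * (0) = 0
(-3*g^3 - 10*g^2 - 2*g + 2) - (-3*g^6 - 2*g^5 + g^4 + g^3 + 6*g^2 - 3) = 3*g^6 + 2*g^5 - g^4 - 4*g^3 - 16*g^2 - 2*g + 5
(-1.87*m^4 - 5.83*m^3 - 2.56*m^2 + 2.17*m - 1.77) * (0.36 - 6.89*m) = 12.8843*m^5 + 39.4955*m^4 + 15.5396*m^3 - 15.8729*m^2 + 12.9765*m - 0.6372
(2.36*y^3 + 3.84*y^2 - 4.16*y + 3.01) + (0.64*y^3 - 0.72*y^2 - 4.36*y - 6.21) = 3.0*y^3 + 3.12*y^2 - 8.52*y - 3.2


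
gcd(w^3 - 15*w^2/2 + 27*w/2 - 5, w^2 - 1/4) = w - 1/2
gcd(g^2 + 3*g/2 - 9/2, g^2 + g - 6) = g + 3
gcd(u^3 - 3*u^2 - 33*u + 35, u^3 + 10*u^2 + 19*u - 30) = u^2 + 4*u - 5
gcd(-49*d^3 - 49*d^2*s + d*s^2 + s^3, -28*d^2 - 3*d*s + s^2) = -7*d + s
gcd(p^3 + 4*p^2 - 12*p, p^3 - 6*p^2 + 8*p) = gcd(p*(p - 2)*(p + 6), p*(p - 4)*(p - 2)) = p^2 - 2*p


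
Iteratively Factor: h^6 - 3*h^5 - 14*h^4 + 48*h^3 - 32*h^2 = (h + 4)*(h^5 - 7*h^4 + 14*h^3 - 8*h^2) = (h - 4)*(h + 4)*(h^4 - 3*h^3 + 2*h^2) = h*(h - 4)*(h + 4)*(h^3 - 3*h^2 + 2*h) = h*(h - 4)*(h - 2)*(h + 4)*(h^2 - h) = h^2*(h - 4)*(h - 2)*(h + 4)*(h - 1)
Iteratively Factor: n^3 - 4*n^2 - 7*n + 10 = (n + 2)*(n^2 - 6*n + 5) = (n - 5)*(n + 2)*(n - 1)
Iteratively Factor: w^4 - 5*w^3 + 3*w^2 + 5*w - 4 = (w - 1)*(w^3 - 4*w^2 - w + 4) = (w - 1)*(w + 1)*(w^2 - 5*w + 4) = (w - 4)*(w - 1)*(w + 1)*(w - 1)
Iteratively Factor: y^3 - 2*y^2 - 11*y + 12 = (y + 3)*(y^2 - 5*y + 4) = (y - 4)*(y + 3)*(y - 1)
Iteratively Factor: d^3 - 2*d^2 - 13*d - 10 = (d - 5)*(d^2 + 3*d + 2) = (d - 5)*(d + 1)*(d + 2)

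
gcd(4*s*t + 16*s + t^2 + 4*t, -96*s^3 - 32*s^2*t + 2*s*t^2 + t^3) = 4*s + t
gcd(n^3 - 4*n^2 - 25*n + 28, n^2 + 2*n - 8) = n + 4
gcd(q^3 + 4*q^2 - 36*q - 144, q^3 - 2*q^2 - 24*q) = q^2 - 2*q - 24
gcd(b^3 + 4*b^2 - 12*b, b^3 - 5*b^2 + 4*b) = b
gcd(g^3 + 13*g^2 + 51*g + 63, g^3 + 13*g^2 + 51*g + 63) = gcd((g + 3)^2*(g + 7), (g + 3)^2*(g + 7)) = g^3 + 13*g^2 + 51*g + 63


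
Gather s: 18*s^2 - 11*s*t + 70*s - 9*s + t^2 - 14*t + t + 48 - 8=18*s^2 + s*(61 - 11*t) + t^2 - 13*t + 40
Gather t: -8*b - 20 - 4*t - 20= -8*b - 4*t - 40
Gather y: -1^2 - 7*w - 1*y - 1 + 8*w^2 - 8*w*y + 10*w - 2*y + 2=8*w^2 + 3*w + y*(-8*w - 3)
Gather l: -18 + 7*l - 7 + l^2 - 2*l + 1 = l^2 + 5*l - 24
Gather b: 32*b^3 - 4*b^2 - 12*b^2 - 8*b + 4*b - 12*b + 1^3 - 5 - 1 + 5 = 32*b^3 - 16*b^2 - 16*b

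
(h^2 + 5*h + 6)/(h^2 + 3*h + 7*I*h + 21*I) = (h + 2)/(h + 7*I)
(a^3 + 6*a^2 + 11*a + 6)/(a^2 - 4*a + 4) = (a^3 + 6*a^2 + 11*a + 6)/(a^2 - 4*a + 4)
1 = 1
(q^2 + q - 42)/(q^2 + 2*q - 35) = (q - 6)/(q - 5)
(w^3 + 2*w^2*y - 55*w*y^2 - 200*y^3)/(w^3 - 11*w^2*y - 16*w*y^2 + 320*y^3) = (-w - 5*y)/(-w + 8*y)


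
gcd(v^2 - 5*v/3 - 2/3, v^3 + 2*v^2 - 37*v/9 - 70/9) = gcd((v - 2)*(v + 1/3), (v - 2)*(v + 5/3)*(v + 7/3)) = v - 2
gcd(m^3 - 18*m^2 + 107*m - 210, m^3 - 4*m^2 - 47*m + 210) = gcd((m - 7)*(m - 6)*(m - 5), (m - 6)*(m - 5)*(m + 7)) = m^2 - 11*m + 30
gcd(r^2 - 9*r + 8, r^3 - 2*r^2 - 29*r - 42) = 1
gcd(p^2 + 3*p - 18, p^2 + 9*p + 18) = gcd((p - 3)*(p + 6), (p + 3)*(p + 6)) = p + 6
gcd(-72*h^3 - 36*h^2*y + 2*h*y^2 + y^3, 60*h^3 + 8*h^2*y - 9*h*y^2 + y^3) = -12*h^2 - 4*h*y + y^2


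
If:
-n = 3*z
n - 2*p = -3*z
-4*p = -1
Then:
No Solution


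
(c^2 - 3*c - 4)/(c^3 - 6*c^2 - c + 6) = (c - 4)/(c^2 - 7*c + 6)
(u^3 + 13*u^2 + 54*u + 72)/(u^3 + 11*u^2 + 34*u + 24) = (u + 3)/(u + 1)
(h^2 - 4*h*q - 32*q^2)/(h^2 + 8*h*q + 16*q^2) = (h - 8*q)/(h + 4*q)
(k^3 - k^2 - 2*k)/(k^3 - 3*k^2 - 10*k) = (-k^2 + k + 2)/(-k^2 + 3*k + 10)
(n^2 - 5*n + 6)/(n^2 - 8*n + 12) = (n - 3)/(n - 6)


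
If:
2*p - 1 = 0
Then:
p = 1/2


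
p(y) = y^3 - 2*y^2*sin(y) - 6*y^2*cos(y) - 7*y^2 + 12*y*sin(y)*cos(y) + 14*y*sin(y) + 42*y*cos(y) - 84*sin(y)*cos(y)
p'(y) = 6*y^2*sin(y) - 2*y^2*cos(y) + 3*y^2 - 12*y*sin(y)^2 - 46*y*sin(y) + 12*y*cos(y)^2 + 2*y*cos(y) - 14*y + 84*sin(y)^2 + 12*sin(y)*cos(y) + 14*sin(y) - 84*cos(y)^2 + 42*cos(y)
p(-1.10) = 21.12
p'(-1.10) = 24.29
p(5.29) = -23.99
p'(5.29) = 62.31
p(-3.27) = 97.07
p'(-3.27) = -27.55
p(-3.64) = 79.71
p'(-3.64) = 133.86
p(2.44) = -36.80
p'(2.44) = -98.41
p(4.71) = -72.59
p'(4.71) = 97.66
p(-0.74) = 24.36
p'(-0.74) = -7.89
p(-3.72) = 67.29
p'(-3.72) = 177.19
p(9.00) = 236.55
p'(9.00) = 256.72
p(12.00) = 453.43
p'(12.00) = -78.24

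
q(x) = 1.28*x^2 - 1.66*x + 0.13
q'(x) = 2.56*x - 1.66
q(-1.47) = 5.34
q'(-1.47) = -5.42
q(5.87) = 34.49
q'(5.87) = 13.37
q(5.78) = 33.30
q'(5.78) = 13.14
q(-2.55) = 12.69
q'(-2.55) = -8.19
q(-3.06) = 17.20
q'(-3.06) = -9.49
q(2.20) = 2.67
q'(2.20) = 3.97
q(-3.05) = 17.10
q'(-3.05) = -9.47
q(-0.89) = 2.62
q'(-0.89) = -3.94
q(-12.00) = 204.37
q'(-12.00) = -32.38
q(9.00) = 88.87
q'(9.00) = 21.38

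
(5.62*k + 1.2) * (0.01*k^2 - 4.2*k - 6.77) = 0.0562*k^3 - 23.592*k^2 - 43.0874*k - 8.124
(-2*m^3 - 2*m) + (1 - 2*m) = -2*m^3 - 4*m + 1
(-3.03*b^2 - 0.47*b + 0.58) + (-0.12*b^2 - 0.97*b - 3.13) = -3.15*b^2 - 1.44*b - 2.55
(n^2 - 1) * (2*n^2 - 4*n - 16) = 2*n^4 - 4*n^3 - 18*n^2 + 4*n + 16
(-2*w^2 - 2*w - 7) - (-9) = -2*w^2 - 2*w + 2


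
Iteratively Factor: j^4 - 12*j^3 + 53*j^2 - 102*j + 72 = (j - 2)*(j^3 - 10*j^2 + 33*j - 36) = (j - 3)*(j - 2)*(j^2 - 7*j + 12) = (j - 4)*(j - 3)*(j - 2)*(j - 3)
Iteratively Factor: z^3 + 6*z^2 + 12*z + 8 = (z + 2)*(z^2 + 4*z + 4) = (z + 2)^2*(z + 2)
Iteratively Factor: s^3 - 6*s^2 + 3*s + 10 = (s + 1)*(s^2 - 7*s + 10) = (s - 5)*(s + 1)*(s - 2)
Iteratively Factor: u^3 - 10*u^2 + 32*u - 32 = (u - 2)*(u^2 - 8*u + 16) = (u - 4)*(u - 2)*(u - 4)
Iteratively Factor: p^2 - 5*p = (p - 5)*(p)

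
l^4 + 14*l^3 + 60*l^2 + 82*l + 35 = (l + 1)^2*(l + 5)*(l + 7)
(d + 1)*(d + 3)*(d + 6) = d^3 + 10*d^2 + 27*d + 18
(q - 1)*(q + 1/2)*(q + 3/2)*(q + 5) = q^4 + 6*q^3 + 15*q^2/4 - 7*q - 15/4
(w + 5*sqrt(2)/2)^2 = w^2 + 5*sqrt(2)*w + 25/2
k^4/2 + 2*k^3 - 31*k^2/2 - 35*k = k*(k/2 + 1)*(k - 5)*(k + 7)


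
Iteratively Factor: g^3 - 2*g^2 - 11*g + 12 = (g + 3)*(g^2 - 5*g + 4) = (g - 4)*(g + 3)*(g - 1)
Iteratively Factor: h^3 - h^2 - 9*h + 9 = (h - 1)*(h^2 - 9) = (h - 3)*(h - 1)*(h + 3)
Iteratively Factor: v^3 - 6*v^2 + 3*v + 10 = (v - 5)*(v^2 - v - 2) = (v - 5)*(v + 1)*(v - 2)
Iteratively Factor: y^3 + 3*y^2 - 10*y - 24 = (y + 2)*(y^2 + y - 12) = (y - 3)*(y + 2)*(y + 4)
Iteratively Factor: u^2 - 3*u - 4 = (u - 4)*(u + 1)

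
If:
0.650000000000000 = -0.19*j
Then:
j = -3.42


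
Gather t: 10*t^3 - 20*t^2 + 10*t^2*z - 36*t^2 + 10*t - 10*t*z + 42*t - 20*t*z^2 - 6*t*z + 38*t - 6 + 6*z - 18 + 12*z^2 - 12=10*t^3 + t^2*(10*z - 56) + t*(-20*z^2 - 16*z + 90) + 12*z^2 + 6*z - 36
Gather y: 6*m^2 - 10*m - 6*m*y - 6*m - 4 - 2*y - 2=6*m^2 - 16*m + y*(-6*m - 2) - 6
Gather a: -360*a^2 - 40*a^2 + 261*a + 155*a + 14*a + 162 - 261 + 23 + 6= -400*a^2 + 430*a - 70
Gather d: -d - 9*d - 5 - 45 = -10*d - 50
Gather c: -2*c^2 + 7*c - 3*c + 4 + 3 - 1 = -2*c^2 + 4*c + 6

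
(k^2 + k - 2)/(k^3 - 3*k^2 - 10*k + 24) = (k^2 + k - 2)/(k^3 - 3*k^2 - 10*k + 24)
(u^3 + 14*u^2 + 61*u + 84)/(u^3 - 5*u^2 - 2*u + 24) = (u^3 + 14*u^2 + 61*u + 84)/(u^3 - 5*u^2 - 2*u + 24)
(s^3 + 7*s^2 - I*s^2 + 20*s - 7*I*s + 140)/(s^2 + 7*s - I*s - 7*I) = (s^2 - I*s + 20)/(s - I)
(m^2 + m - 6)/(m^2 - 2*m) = (m + 3)/m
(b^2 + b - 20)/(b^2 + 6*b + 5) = (b - 4)/(b + 1)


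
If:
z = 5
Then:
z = 5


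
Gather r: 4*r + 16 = 4*r + 16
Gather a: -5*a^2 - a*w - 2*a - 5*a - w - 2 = -5*a^2 + a*(-w - 7) - w - 2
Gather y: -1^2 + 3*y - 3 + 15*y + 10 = 18*y + 6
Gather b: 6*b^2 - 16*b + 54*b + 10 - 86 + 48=6*b^2 + 38*b - 28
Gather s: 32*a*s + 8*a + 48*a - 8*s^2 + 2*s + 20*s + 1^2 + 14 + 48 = 56*a - 8*s^2 + s*(32*a + 22) + 63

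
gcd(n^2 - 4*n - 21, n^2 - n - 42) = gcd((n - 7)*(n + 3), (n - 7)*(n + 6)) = n - 7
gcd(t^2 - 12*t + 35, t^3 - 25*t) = t - 5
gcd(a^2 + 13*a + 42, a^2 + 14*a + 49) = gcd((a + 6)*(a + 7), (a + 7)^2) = a + 7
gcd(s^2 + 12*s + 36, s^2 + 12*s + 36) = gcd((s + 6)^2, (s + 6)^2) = s^2 + 12*s + 36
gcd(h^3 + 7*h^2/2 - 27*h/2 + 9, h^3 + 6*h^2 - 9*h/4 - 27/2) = h^2 + 9*h/2 - 9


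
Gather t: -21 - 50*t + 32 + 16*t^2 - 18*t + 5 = 16*t^2 - 68*t + 16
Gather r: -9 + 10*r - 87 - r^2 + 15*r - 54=-r^2 + 25*r - 150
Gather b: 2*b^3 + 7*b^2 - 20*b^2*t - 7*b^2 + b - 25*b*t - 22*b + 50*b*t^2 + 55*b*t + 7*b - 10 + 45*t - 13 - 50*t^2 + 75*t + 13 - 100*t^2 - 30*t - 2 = 2*b^3 - 20*b^2*t + b*(50*t^2 + 30*t - 14) - 150*t^2 + 90*t - 12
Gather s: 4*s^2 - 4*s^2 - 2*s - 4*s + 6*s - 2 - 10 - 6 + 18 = 0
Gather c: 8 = 8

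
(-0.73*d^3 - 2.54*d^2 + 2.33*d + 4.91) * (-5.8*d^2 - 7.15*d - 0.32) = 4.234*d^5 + 19.9515*d^4 + 4.8806*d^3 - 44.3247*d^2 - 35.8521*d - 1.5712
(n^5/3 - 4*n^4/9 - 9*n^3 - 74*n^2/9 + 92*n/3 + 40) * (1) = n^5/3 - 4*n^4/9 - 9*n^3 - 74*n^2/9 + 92*n/3 + 40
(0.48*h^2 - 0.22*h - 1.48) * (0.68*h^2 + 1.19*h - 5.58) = 0.3264*h^4 + 0.4216*h^3 - 3.9466*h^2 - 0.5336*h + 8.2584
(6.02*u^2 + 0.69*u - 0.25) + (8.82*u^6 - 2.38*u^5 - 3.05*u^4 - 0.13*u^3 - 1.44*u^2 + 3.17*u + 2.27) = 8.82*u^6 - 2.38*u^5 - 3.05*u^4 - 0.13*u^3 + 4.58*u^2 + 3.86*u + 2.02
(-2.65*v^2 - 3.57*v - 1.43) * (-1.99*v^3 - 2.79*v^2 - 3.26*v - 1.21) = 5.2735*v^5 + 14.4978*v^4 + 21.445*v^3 + 18.8344*v^2 + 8.9815*v + 1.7303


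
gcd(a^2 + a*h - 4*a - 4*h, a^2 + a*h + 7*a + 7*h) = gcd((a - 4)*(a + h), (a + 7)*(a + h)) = a + h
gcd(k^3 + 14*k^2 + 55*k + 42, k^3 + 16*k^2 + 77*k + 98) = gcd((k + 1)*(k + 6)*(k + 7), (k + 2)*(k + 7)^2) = k + 7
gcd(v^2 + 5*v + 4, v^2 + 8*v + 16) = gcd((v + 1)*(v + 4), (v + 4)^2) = v + 4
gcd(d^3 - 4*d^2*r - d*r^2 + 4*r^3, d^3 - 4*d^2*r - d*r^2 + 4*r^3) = d^3 - 4*d^2*r - d*r^2 + 4*r^3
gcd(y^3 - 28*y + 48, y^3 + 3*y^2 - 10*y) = y - 2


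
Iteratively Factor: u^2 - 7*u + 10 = (u - 5)*(u - 2)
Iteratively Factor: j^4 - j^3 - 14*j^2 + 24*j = (j + 4)*(j^3 - 5*j^2 + 6*j) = (j - 3)*(j + 4)*(j^2 - 2*j) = j*(j - 3)*(j + 4)*(j - 2)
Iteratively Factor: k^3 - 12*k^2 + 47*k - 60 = (k - 3)*(k^2 - 9*k + 20) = (k - 4)*(k - 3)*(k - 5)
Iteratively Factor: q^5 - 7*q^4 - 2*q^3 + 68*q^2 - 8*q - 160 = (q + 2)*(q^4 - 9*q^3 + 16*q^2 + 36*q - 80) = (q + 2)^2*(q^3 - 11*q^2 + 38*q - 40) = (q - 2)*(q + 2)^2*(q^2 - 9*q + 20) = (q - 4)*(q - 2)*(q + 2)^2*(q - 5)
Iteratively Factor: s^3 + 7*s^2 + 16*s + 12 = (s + 2)*(s^2 + 5*s + 6) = (s + 2)*(s + 3)*(s + 2)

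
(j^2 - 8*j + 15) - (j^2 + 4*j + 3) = 12 - 12*j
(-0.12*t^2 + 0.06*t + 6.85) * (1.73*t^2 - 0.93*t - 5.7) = -0.2076*t^4 + 0.2154*t^3 + 12.4787*t^2 - 6.7125*t - 39.045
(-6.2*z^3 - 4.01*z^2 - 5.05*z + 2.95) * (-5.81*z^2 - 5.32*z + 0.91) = 36.022*z^5 + 56.2821*z^4 + 45.0317*z^3 + 6.0774*z^2 - 20.2895*z + 2.6845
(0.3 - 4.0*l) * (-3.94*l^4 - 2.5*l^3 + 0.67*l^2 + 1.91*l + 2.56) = 15.76*l^5 + 8.818*l^4 - 3.43*l^3 - 7.439*l^2 - 9.667*l + 0.768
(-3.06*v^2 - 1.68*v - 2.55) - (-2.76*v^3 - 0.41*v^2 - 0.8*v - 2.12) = 2.76*v^3 - 2.65*v^2 - 0.88*v - 0.43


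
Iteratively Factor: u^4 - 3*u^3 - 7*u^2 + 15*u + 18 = (u - 3)*(u^3 - 7*u - 6) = (u - 3)*(u + 1)*(u^2 - u - 6) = (u - 3)^2*(u + 1)*(u + 2)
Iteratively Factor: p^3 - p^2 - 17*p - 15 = (p + 3)*(p^2 - 4*p - 5) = (p + 1)*(p + 3)*(p - 5)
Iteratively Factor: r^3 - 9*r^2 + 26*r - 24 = (r - 2)*(r^2 - 7*r + 12) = (r - 3)*(r - 2)*(r - 4)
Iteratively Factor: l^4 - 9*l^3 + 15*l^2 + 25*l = (l)*(l^3 - 9*l^2 + 15*l + 25) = l*(l - 5)*(l^2 - 4*l - 5) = l*(l - 5)^2*(l + 1)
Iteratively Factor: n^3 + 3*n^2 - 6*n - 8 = (n - 2)*(n^2 + 5*n + 4) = (n - 2)*(n + 1)*(n + 4)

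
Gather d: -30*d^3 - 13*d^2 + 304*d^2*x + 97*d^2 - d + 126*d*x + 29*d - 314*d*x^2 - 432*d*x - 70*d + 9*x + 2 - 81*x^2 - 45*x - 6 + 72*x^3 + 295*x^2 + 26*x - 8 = -30*d^3 + d^2*(304*x + 84) + d*(-314*x^2 - 306*x - 42) + 72*x^3 + 214*x^2 - 10*x - 12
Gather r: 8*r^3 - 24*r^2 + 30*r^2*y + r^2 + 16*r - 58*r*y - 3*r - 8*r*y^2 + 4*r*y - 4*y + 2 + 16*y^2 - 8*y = 8*r^3 + r^2*(30*y - 23) + r*(-8*y^2 - 54*y + 13) + 16*y^2 - 12*y + 2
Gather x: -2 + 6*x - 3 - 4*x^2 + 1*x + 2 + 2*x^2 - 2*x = -2*x^2 + 5*x - 3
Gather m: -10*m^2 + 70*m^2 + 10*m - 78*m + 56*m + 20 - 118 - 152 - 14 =60*m^2 - 12*m - 264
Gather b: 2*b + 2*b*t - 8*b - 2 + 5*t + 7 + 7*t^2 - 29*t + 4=b*(2*t - 6) + 7*t^2 - 24*t + 9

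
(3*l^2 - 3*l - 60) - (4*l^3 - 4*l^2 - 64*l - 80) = -4*l^3 + 7*l^2 + 61*l + 20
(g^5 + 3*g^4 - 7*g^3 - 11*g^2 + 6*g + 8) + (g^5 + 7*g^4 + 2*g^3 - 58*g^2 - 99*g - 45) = 2*g^5 + 10*g^4 - 5*g^3 - 69*g^2 - 93*g - 37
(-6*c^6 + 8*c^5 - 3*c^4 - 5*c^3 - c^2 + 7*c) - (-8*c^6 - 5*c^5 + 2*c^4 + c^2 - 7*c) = 2*c^6 + 13*c^5 - 5*c^4 - 5*c^3 - 2*c^2 + 14*c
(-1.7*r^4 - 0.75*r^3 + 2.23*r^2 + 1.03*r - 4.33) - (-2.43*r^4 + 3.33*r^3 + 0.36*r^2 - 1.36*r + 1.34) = 0.73*r^4 - 4.08*r^3 + 1.87*r^2 + 2.39*r - 5.67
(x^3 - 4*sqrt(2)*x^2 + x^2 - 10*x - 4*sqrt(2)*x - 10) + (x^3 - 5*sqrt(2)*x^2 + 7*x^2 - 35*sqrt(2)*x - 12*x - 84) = 2*x^3 - 9*sqrt(2)*x^2 + 8*x^2 - 39*sqrt(2)*x - 22*x - 94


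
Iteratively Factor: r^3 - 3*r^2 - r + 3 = (r + 1)*(r^2 - 4*r + 3) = (r - 3)*(r + 1)*(r - 1)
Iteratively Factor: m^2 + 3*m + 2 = (m + 1)*(m + 2)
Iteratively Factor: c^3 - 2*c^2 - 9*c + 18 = (c - 3)*(c^2 + c - 6) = (c - 3)*(c + 3)*(c - 2)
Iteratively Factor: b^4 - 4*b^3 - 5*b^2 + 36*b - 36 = (b - 3)*(b^3 - b^2 - 8*b + 12) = (b - 3)*(b + 3)*(b^2 - 4*b + 4) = (b - 3)*(b - 2)*(b + 3)*(b - 2)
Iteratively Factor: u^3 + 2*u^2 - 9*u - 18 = (u + 3)*(u^2 - u - 6) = (u + 2)*(u + 3)*(u - 3)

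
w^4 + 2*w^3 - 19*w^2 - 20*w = w*(w - 4)*(w + 1)*(w + 5)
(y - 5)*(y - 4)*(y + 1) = y^3 - 8*y^2 + 11*y + 20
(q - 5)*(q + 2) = q^2 - 3*q - 10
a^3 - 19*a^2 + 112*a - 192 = (a - 8)^2*(a - 3)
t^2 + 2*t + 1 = (t + 1)^2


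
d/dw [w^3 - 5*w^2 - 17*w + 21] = 3*w^2 - 10*w - 17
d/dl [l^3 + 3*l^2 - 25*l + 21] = 3*l^2 + 6*l - 25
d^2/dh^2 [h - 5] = 0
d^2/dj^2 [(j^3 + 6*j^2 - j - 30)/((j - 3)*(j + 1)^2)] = 2*(7*j^4 - 2*j^3 - 72*j^2 + 498*j - 591)/(j^7 - 5*j^6 - 3*j^5 + 31*j^4 + 19*j^3 - 63*j^2 - 81*j - 27)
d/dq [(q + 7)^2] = 2*q + 14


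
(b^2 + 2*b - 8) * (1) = b^2 + 2*b - 8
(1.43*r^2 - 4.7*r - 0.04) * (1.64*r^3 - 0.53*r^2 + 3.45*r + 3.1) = 2.3452*r^5 - 8.4659*r^4 + 7.3589*r^3 - 11.7608*r^2 - 14.708*r - 0.124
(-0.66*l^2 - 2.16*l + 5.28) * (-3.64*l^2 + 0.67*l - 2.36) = 2.4024*l^4 + 7.4202*l^3 - 19.1088*l^2 + 8.6352*l - 12.4608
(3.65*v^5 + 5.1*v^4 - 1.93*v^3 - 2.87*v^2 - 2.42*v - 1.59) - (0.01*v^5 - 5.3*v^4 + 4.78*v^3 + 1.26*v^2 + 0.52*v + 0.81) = 3.64*v^5 + 10.4*v^4 - 6.71*v^3 - 4.13*v^2 - 2.94*v - 2.4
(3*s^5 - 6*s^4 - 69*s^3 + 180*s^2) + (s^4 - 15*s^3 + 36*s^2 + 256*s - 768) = 3*s^5 - 5*s^4 - 84*s^3 + 216*s^2 + 256*s - 768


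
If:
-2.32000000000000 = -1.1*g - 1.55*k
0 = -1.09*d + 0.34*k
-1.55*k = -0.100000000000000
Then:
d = 0.02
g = 2.02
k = 0.06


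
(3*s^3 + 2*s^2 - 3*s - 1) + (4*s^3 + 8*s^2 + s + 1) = 7*s^3 + 10*s^2 - 2*s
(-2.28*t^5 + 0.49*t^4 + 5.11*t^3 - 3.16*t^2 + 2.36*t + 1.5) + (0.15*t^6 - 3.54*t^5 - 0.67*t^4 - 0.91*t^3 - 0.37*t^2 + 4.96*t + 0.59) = 0.15*t^6 - 5.82*t^5 - 0.18*t^4 + 4.2*t^3 - 3.53*t^2 + 7.32*t + 2.09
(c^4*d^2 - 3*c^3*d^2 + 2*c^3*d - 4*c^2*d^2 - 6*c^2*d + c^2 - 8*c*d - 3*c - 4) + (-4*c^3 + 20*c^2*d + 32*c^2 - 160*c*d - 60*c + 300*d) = c^4*d^2 - 3*c^3*d^2 + 2*c^3*d - 4*c^3 - 4*c^2*d^2 + 14*c^2*d + 33*c^2 - 168*c*d - 63*c + 300*d - 4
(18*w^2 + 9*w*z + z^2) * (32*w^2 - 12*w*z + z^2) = 576*w^4 + 72*w^3*z - 58*w^2*z^2 - 3*w*z^3 + z^4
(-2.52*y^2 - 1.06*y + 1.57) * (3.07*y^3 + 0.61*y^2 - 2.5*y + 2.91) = -7.7364*y^5 - 4.7914*y^4 + 10.4733*y^3 - 3.7255*y^2 - 7.0096*y + 4.5687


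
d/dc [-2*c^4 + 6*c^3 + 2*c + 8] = -8*c^3 + 18*c^2 + 2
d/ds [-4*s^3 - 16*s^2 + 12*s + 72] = -12*s^2 - 32*s + 12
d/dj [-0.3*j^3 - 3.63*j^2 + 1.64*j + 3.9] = -0.9*j^2 - 7.26*j + 1.64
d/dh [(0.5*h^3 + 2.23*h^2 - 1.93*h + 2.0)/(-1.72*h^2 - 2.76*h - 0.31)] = (-0.86*h^4 - 2.76*h^3 - 9.9394*h^2 + 5.4974*h + 6.1183)/(2.9584*h^4 + 9.4944*h^3 + 8.684*h^2 + 1.7112*h + 0.0961)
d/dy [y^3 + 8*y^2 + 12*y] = 3*y^2 + 16*y + 12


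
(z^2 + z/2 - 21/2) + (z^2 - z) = 2*z^2 - z/2 - 21/2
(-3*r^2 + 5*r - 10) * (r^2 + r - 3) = -3*r^4 + 2*r^3 + 4*r^2 - 25*r + 30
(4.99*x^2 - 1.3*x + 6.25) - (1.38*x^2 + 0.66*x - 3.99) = 3.61*x^2 - 1.96*x + 10.24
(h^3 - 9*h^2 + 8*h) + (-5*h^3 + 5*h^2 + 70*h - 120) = -4*h^3 - 4*h^2 + 78*h - 120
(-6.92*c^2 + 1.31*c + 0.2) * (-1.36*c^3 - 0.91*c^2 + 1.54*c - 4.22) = 9.4112*c^5 + 4.5156*c^4 - 12.1209*c^3 + 31.0378*c^2 - 5.2202*c - 0.844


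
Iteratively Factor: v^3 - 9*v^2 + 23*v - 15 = (v - 5)*(v^2 - 4*v + 3) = (v - 5)*(v - 1)*(v - 3)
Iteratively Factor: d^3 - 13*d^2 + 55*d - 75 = (d - 5)*(d^2 - 8*d + 15) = (d - 5)*(d - 3)*(d - 5)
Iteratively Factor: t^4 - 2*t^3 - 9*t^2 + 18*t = (t + 3)*(t^3 - 5*t^2 + 6*t) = t*(t + 3)*(t^2 - 5*t + 6) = t*(t - 2)*(t + 3)*(t - 3)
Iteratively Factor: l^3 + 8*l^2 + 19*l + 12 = (l + 4)*(l^2 + 4*l + 3) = (l + 3)*(l + 4)*(l + 1)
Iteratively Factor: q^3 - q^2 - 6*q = (q + 2)*(q^2 - 3*q) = (q - 3)*(q + 2)*(q)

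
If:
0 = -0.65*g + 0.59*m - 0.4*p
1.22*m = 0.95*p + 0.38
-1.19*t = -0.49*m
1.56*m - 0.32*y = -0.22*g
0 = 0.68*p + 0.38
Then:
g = 0.23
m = -0.12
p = -0.56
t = -0.05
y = -0.44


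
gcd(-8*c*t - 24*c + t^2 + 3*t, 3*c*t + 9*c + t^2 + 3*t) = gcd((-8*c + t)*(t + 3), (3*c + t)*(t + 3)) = t + 3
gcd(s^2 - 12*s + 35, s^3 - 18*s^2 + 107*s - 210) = s^2 - 12*s + 35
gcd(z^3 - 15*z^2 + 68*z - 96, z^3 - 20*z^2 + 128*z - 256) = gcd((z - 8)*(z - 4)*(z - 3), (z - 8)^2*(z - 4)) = z^2 - 12*z + 32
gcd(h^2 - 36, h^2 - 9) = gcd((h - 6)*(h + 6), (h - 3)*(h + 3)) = 1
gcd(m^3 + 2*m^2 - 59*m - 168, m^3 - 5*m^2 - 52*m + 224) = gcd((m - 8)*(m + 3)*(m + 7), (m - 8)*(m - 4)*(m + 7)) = m^2 - m - 56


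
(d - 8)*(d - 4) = d^2 - 12*d + 32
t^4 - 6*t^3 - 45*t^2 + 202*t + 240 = (t - 8)*(t - 5)*(t + 1)*(t + 6)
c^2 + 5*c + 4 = (c + 1)*(c + 4)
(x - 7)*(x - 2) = x^2 - 9*x + 14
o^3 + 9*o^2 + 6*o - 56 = (o - 2)*(o + 4)*(o + 7)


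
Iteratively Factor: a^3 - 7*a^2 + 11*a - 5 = (a - 5)*(a^2 - 2*a + 1) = (a - 5)*(a - 1)*(a - 1)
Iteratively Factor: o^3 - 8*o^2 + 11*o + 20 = (o + 1)*(o^2 - 9*o + 20) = (o - 5)*(o + 1)*(o - 4)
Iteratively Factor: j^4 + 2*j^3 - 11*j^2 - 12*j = (j - 3)*(j^3 + 5*j^2 + 4*j) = (j - 3)*(j + 4)*(j^2 + j) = (j - 3)*(j + 1)*(j + 4)*(j)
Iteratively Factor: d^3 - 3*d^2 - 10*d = (d)*(d^2 - 3*d - 10) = d*(d + 2)*(d - 5)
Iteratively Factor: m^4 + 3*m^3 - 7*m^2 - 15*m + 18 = (m - 1)*(m^3 + 4*m^2 - 3*m - 18) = (m - 2)*(m - 1)*(m^2 + 6*m + 9) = (m - 2)*(m - 1)*(m + 3)*(m + 3)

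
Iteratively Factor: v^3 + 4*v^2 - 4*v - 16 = (v + 4)*(v^2 - 4) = (v - 2)*(v + 4)*(v + 2)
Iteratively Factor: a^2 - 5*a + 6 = (a - 3)*(a - 2)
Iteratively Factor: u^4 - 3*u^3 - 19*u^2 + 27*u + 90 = (u - 5)*(u^3 + 2*u^2 - 9*u - 18) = (u - 5)*(u + 3)*(u^2 - u - 6) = (u - 5)*(u - 3)*(u + 3)*(u + 2)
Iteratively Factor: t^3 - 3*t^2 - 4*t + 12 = (t + 2)*(t^2 - 5*t + 6) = (t - 2)*(t + 2)*(t - 3)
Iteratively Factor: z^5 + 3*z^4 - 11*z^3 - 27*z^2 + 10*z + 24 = (z + 2)*(z^4 + z^3 - 13*z^2 - z + 12) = (z + 2)*(z + 4)*(z^3 - 3*z^2 - z + 3) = (z - 3)*(z + 2)*(z + 4)*(z^2 - 1) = (z - 3)*(z - 1)*(z + 2)*(z + 4)*(z + 1)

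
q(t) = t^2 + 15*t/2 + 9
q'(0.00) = 7.50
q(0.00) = 9.00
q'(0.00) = 7.50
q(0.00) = 9.00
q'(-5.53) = -3.56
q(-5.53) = -1.89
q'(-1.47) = 4.56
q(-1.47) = 0.14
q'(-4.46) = -1.42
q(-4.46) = -4.56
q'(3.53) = 14.56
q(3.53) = 47.94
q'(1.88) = 11.26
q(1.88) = 26.63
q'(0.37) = 8.24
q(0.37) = 11.91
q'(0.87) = 9.24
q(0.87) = 16.28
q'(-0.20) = 7.10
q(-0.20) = 7.54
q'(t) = 2*t + 15/2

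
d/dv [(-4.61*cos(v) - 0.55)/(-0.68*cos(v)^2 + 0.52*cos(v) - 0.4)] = (3.1348*cos(v)^2 + 0.748*cos(v) - 2.13)*sin(v)/(0.4624*cos(v)^4 - 0.7072*cos(v)^3 + 0.8144*cos(v)^2 - 0.416*cos(v) + 0.16)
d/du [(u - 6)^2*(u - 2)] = (u - 6)*(3*u - 10)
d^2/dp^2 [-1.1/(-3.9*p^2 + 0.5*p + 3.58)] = (33.462*p^2 - 4.29*p - 1.1*(7.8*p - 0.5)*(15.6*p - 1.0) - 30.7164)/(-3.9*p^2 + 0.5*p + 3.58)^3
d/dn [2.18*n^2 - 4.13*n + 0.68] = 4.36*n - 4.13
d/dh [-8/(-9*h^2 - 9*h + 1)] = 72*(-2*h - 1)/(9*h^2 + 9*h - 1)^2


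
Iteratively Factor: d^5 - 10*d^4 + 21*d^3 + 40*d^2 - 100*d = (d - 5)*(d^4 - 5*d^3 - 4*d^2 + 20*d) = (d - 5)*(d + 2)*(d^3 - 7*d^2 + 10*d) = (d - 5)^2*(d + 2)*(d^2 - 2*d) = (d - 5)^2*(d - 2)*(d + 2)*(d)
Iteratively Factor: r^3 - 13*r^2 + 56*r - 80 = (r - 4)*(r^2 - 9*r + 20) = (r - 5)*(r - 4)*(r - 4)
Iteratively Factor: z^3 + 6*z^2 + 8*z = (z)*(z^2 + 6*z + 8) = z*(z + 2)*(z + 4)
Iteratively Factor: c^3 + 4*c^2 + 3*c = (c + 3)*(c^2 + c) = (c + 1)*(c + 3)*(c)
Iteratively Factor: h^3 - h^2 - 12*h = (h + 3)*(h^2 - 4*h) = h*(h + 3)*(h - 4)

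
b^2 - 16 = (b - 4)*(b + 4)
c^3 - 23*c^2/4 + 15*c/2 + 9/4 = (c - 3)^2*(c + 1/4)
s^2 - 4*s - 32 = (s - 8)*(s + 4)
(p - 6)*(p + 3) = p^2 - 3*p - 18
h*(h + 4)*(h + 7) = h^3 + 11*h^2 + 28*h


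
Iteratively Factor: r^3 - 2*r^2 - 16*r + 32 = (r - 4)*(r^2 + 2*r - 8) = (r - 4)*(r - 2)*(r + 4)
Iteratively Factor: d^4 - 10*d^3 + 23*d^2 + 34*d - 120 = (d - 5)*(d^3 - 5*d^2 - 2*d + 24) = (d - 5)*(d - 4)*(d^2 - d - 6) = (d - 5)*(d - 4)*(d + 2)*(d - 3)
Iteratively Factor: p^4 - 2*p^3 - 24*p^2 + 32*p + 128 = (p + 2)*(p^3 - 4*p^2 - 16*p + 64) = (p + 2)*(p + 4)*(p^2 - 8*p + 16) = (p - 4)*(p + 2)*(p + 4)*(p - 4)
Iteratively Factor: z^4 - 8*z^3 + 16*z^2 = (z - 4)*(z^3 - 4*z^2) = (z - 4)^2*(z^2) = z*(z - 4)^2*(z)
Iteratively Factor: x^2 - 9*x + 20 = (x - 4)*(x - 5)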